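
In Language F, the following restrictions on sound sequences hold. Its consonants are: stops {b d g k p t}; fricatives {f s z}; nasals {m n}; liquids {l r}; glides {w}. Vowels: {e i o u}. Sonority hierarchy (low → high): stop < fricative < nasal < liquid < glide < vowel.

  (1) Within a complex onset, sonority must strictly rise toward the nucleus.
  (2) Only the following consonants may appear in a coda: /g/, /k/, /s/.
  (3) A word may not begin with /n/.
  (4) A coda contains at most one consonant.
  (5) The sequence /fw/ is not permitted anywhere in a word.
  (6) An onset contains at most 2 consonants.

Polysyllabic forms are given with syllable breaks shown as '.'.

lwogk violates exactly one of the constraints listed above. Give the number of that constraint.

4

lwogk: syllable 1 coda /gk/ has 2 consonants (> 1).
This is a violation of constraint 4: "A coda contains at most one consonant."
The remaining constraints (1, 2, 3, 5, 6) are satisfied.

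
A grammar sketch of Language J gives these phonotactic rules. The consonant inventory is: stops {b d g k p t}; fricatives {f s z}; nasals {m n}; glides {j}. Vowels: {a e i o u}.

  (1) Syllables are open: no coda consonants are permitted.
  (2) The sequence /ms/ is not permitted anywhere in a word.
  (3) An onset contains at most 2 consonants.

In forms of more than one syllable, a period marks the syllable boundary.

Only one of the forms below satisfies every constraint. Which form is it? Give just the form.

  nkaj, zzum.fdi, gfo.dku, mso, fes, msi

gfo.dku

nkaj — violates constraint 1: syllable 1 coda /j/ has 1 consonant (> 0) → not permitted
zzum.fdi — violates constraint 1: syllable 1 coda /m/ has 1 consonant (> 0) → not permitted
gfo.dku — σ1 onset /gf/ (2C), coda /∅/ ok; σ2 onset /dk/ (2C), coda /∅/ ok → permitted
mso — violates constraint 2: contains banned sequence /ms/ → not permitted
fes — violates constraint 1: syllable 1 coda /s/ has 1 consonant (> 0) → not permitted
msi — violates constraint 2: contains banned sequence /ms/ → not permitted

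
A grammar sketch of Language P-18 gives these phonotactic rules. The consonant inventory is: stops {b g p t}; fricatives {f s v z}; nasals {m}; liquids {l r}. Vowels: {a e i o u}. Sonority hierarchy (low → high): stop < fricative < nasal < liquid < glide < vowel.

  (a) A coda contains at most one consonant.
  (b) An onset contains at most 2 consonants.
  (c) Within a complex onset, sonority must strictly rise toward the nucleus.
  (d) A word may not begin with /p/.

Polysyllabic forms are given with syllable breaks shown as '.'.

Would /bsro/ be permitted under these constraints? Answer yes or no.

/bsro/ — violates constraint (b): syllable 1 onset /bsr/ has 3 consonants (> 2) → not permitted

no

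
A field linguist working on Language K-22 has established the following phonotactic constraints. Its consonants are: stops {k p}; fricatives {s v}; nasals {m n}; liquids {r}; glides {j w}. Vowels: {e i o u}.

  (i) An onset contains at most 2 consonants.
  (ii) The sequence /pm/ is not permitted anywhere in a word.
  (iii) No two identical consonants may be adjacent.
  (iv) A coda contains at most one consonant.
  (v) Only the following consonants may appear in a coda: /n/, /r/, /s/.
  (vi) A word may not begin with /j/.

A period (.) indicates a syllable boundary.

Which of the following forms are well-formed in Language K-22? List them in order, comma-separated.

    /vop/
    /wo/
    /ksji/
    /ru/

/vop/ — violates constraint (v): syllable 1 coda contains /p/, which is not a licensed coda consonant → ill-formed
/wo/ — σ1 onset /w/, coda /∅/ ok → well-formed
/ksji/ — violates constraint (i): syllable 1 onset /ksj/ has 3 consonants (> 2) → ill-formed
/ru/ — σ1 onset /r/, coda /∅/ ok → well-formed

/wo/, /ru/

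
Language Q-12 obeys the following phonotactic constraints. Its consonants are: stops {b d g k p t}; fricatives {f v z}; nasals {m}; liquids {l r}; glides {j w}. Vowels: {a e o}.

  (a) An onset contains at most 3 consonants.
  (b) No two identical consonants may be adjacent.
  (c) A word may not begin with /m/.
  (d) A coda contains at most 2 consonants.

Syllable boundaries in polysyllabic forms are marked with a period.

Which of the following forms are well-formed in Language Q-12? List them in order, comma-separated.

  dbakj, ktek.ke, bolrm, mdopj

dbakj

dbakj — σ1 onset /db/ (2C), coda /kj/ (2C) ok → well-formed
ktek.ke — violates constraint (b): adjacent identical consonants /kk/ → ill-formed
bolrm — violates constraint (d): syllable 1 coda /lrm/ has 3 consonants (> 2) → ill-formed
mdopj — violates constraint (c): word begins with /m/ → ill-formed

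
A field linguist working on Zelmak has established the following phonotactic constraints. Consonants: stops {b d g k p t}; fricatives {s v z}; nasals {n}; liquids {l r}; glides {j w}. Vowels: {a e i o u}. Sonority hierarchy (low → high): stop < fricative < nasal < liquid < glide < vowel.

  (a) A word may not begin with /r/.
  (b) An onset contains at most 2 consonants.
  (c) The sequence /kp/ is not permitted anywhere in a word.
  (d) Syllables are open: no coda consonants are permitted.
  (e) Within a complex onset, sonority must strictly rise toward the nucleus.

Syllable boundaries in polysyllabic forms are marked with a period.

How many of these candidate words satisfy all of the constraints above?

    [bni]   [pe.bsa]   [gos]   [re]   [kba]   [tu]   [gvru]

3

[bni] — σ1 onset /bn/ (1→3 rises), coda /∅/ ok → phonotactically legal
[pe.bsa] — σ1 onset /p/, coda /∅/ ok; σ2 onset /bs/ (1→2 rises), coda /∅/ ok → phonotactically legal
[gos] — violates constraint (d): syllable 1 coda /s/ has 1 consonant (> 0) → phonotactically illegal
[re] — violates constraint (a): word begins with /r/ → phonotactically illegal
[kba] — violates constraint (e): syllable 1 onset /kb/: /k/ (stop, 1) → /b/ (stop, 1) does not rise → phonotactically illegal
[tu] — σ1 onset /t/, coda /∅/ ok → phonotactically legal
[gvru] — violates constraint (b): syllable 1 onset /gvr/ has 3 consonants (> 2) → phonotactically illegal
Phonotactically legal: [bni], [pe.bsa], [tu] → 3.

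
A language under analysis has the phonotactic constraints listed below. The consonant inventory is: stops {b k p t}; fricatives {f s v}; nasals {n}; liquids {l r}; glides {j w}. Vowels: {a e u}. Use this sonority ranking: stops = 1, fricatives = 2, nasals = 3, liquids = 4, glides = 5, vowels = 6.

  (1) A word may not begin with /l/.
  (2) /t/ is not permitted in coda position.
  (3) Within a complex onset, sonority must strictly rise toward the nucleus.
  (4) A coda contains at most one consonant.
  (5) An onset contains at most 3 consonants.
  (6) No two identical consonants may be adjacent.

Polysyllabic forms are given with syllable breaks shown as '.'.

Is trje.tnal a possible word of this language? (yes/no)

yes

trje.tnal — σ1 onset /trj/ (1→4→5 rises), coda /∅/ ok; σ2 onset /tn/ (1→3 rises), coda /l/ ok → phonotactically legal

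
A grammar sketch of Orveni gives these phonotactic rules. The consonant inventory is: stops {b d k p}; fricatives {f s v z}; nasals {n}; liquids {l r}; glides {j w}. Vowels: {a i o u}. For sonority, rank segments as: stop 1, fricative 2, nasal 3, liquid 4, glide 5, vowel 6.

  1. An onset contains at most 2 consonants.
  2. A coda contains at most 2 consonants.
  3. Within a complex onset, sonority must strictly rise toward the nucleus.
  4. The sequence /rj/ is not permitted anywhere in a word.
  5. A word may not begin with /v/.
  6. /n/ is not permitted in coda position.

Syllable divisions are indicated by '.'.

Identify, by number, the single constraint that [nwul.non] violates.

[nwul.non]: syllable 2 coda contains /n/.
This is a violation of constraint 6: "/n/ is not permitted in coda position."
The remaining constraints (1, 2, 3, 4, 5) are satisfied.

6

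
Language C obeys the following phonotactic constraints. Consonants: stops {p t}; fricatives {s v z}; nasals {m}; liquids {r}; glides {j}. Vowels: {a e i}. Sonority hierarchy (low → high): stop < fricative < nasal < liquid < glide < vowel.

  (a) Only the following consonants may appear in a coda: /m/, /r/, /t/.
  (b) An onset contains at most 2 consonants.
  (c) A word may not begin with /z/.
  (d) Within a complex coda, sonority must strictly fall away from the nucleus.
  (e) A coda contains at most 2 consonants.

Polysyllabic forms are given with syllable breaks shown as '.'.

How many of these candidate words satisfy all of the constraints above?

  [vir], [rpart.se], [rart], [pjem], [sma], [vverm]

6

[vir] — σ1 onset /v/, coda /r/ ok → licit
[rpart.se] — σ1 onset /rp/ (2C), coda /rt/ (4→1 falls) ok; σ2 onset /s/, coda /∅/ ok → licit
[rart] — σ1 onset /r/, coda /rt/ (4→1 falls) ok → licit
[pjem] — σ1 onset /pj/ (2C), coda /m/ ok → licit
[sma] — σ1 onset /sm/ (2C), coda /∅/ ok → licit
[vverm] — σ1 onset /vv/ (2C), coda /rm/ (4→3 falls) ok → licit
Licit: [vir], [rpart.se], [rart], [pjem], [sma], [vverm] → 6.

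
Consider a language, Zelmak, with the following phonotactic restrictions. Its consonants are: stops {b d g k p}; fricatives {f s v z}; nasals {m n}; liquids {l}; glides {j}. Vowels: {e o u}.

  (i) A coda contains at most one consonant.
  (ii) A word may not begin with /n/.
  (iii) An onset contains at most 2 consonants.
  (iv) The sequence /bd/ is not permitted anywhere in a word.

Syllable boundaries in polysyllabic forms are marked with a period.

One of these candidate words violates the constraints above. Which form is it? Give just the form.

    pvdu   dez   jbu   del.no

pvdu — violates constraint (iii): syllable 1 onset /pvd/ has 3 consonants (> 2) → ill-formed
dez — σ1 onset /d/, coda /z/ ok → well-formed
jbu — σ1 onset /jb/ (2C), coda /∅/ ok → well-formed
del.no — σ1 onset /d/, coda /l/ ok; σ2 onset /n/, coda /∅/ ok → well-formed

pvdu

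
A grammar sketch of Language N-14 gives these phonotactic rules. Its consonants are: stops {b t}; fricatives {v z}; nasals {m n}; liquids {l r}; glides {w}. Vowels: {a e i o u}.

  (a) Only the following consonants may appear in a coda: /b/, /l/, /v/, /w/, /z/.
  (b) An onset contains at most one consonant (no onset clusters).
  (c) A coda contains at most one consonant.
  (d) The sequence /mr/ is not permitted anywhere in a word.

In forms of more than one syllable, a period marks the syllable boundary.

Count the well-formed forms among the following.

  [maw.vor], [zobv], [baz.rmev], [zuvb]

0

[maw.vor] — violates constraint (a): syllable 2 coda contains /r/, which is not a licensed coda consonant → ill-formed
[zobv] — violates constraint (c): syllable 1 coda /bv/ has 2 consonants (> 1) → ill-formed
[baz.rmev] — violates constraint (b): syllable 2 onset /rm/ has 2 consonants (> 1) → ill-formed
[zuvb] — violates constraint (c): syllable 1 coda /vb/ has 2 consonants (> 1) → ill-formed
No form is well-formed → 0.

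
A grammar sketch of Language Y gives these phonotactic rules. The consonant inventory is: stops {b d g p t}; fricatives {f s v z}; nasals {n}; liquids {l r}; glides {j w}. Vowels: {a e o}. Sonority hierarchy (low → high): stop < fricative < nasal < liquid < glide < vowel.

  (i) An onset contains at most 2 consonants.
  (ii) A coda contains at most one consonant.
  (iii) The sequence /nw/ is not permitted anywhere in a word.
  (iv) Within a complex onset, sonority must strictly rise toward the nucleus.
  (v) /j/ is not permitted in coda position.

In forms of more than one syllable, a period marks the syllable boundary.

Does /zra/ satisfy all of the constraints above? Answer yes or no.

yes

/zra/ — σ1 onset /zr/ (2→4 rises), coda /∅/ ok → licit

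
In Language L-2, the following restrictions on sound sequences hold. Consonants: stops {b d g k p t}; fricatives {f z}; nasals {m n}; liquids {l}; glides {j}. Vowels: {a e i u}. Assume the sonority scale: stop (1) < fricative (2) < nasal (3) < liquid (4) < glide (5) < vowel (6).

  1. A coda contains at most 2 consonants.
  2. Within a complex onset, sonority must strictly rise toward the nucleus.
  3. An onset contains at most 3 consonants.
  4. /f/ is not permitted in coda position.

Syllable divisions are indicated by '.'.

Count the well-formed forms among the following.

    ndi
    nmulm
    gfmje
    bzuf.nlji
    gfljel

0

ndi — violates constraint 2: syllable 1 onset /nd/: /n/ (nasal, 3) → /d/ (stop, 1) does not rise → ill-formed
nmulm — violates constraint 2: syllable 1 onset /nm/: /n/ (nasal, 3) → /m/ (nasal, 3) does not rise → ill-formed
gfmje — violates constraint 3: syllable 1 onset /gfmj/ has 4 consonants (> 3) → ill-formed
bzuf.nlji — violates constraint 4: syllable 1 coda contains /f/ → ill-formed
gfljel — violates constraint 3: syllable 1 onset /gflj/ has 4 consonants (> 3) → ill-formed
No form is well-formed → 0.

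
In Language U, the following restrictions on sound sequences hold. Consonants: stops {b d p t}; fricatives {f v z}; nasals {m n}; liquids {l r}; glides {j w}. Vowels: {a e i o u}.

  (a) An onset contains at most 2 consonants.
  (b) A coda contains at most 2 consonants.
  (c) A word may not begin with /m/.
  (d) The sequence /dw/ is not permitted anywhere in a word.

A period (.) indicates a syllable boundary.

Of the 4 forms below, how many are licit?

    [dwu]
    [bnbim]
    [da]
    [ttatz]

2

[dwu] — violates constraint (d): contains banned sequence /dw/ → illicit
[bnbim] — violates constraint (a): syllable 1 onset /bnb/ has 3 consonants (> 2) → illicit
[da] — σ1 onset /d/, coda /∅/ ok → licit
[ttatz] — σ1 onset /tt/ (2C), coda /tz/ (2C) ok → licit
Licit: [da], [ttatz] → 2.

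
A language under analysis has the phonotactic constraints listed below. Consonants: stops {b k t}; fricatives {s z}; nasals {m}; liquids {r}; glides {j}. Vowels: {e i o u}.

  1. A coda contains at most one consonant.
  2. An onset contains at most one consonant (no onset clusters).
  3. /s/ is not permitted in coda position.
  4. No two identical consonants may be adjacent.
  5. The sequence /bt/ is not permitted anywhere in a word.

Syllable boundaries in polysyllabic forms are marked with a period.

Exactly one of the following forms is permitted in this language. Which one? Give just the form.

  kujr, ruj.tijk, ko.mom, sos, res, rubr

ko.mom

kujr — violates constraint 1: syllable 1 coda /jr/ has 2 consonants (> 1) → not permitted
ruj.tijk — violates constraint 1: syllable 2 coda /jk/ has 2 consonants (> 1) → not permitted
ko.mom — σ1 onset /k/, coda /∅/ ok; σ2 onset /m/, coda /m/ ok → permitted
sos — violates constraint 3: syllable 1 coda contains /s/ → not permitted
res — violates constraint 3: syllable 1 coda contains /s/ → not permitted
rubr — violates constraint 1: syllable 1 coda /br/ has 2 consonants (> 1) → not permitted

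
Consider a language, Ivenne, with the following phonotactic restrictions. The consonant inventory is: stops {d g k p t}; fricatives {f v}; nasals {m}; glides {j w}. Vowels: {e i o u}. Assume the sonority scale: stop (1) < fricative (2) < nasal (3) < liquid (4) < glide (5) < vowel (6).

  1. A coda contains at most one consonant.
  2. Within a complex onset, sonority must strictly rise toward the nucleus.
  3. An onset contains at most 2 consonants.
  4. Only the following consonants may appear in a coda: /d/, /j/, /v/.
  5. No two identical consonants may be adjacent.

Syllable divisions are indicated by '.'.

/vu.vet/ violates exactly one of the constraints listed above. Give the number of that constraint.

4

/vu.vet/: syllable 2 coda contains /t/, which is not a licensed coda consonant.
This is a violation of constraint 4: "Only the following consonants may appear in a coda: /d/, /j/, /v/."
The remaining constraints (1, 2, 3, 5) are satisfied.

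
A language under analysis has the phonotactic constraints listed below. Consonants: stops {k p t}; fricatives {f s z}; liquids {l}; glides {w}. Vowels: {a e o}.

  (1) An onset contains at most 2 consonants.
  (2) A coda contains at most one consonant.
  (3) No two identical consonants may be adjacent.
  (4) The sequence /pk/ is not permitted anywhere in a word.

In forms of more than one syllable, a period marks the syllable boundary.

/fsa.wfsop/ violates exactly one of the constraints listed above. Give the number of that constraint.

1

/fsa.wfsop/: syllable 2 onset /wfs/ has 3 consonants (> 2).
This is a violation of constraint 1: "An onset contains at most 2 consonants."
The remaining constraints (2, 3, 4) are satisfied.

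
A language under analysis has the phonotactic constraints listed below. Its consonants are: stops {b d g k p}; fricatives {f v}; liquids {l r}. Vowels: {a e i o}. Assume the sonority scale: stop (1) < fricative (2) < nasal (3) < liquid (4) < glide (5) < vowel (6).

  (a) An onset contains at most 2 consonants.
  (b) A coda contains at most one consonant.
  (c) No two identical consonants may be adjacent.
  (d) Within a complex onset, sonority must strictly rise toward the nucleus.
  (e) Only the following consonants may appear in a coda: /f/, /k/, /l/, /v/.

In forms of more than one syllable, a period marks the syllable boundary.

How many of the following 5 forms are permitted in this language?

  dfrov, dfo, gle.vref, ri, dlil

dfrov — violates constraint (a): syllable 1 onset /dfr/ has 3 consonants (> 2) → not permitted
dfo — σ1 onset /df/ (1→2 rises), coda /∅/ ok → permitted
gle.vref — σ1 onset /gl/ (1→4 rises), coda /∅/ ok; σ2 onset /vr/ (2→4 rises), coda /f/ ok → permitted
ri — σ1 onset /r/, coda /∅/ ok → permitted
dlil — σ1 onset /dl/ (1→4 rises), coda /l/ ok → permitted
Permitted: dfo, gle.vref, ri, dlil → 4.

4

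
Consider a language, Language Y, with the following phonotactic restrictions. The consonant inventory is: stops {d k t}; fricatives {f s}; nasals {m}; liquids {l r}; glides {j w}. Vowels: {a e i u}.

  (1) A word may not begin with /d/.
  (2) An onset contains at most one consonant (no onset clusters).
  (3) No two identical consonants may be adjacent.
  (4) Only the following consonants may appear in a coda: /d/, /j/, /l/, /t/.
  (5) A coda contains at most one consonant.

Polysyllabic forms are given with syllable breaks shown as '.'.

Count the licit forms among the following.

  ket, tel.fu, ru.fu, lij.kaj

ket — σ1 onset /k/, coda /t/ ok → licit
tel.fu — σ1 onset /t/, coda /l/ ok; σ2 onset /f/, coda /∅/ ok → licit
ru.fu — σ1 onset /r/, coda /∅/ ok; σ2 onset /f/, coda /∅/ ok → licit
lij.kaj — σ1 onset /l/, coda /j/ ok; σ2 onset /k/, coda /j/ ok → licit
Licit: ket, tel.fu, ru.fu, lij.kaj → 4.

4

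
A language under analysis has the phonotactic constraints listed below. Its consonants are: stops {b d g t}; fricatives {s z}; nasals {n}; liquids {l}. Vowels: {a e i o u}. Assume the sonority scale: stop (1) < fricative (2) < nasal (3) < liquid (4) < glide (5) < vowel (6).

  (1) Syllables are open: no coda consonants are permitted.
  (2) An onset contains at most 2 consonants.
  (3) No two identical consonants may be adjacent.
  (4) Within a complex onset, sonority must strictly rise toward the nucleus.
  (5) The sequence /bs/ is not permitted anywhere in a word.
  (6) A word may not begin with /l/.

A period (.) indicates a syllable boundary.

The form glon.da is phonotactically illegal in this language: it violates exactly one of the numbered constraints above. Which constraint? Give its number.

glon.da: syllable 1 coda /n/ has 1 consonant (> 0).
This is a violation of constraint 1: "Syllables are open: no coda consonants are permitted."
The remaining constraints (2, 3, 4, 5, 6) are satisfied.

1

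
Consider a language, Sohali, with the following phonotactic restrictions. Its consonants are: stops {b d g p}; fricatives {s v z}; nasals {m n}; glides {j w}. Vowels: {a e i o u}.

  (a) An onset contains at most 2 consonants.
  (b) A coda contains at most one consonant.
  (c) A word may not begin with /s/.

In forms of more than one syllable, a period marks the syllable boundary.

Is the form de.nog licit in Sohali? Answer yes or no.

yes

de.nog — σ1 onset /d/, coda /∅/ ok; σ2 onset /n/, coda /g/ ok → licit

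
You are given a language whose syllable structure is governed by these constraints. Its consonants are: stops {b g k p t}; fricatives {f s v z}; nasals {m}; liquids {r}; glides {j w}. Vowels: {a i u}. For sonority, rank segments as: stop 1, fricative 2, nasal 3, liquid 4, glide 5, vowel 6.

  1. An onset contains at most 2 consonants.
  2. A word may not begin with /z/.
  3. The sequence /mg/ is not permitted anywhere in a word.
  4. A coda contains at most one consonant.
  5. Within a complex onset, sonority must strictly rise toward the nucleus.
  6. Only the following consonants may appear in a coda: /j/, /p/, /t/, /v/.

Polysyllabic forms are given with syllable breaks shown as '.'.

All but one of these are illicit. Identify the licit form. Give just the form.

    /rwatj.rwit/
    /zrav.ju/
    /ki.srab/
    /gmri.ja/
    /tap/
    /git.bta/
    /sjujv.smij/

/tap/

/rwatj.rwit/ — violates constraint 4: syllable 1 coda /tj/ has 2 consonants (> 1) → illicit
/zrav.ju/ — violates constraint 2: word begins with /z/ → illicit
/ki.srab/ — violates constraint 6: syllable 2 coda contains /b/, which is not a licensed coda consonant → illicit
/gmri.ja/ — violates constraint 1: syllable 1 onset /gmr/ has 3 consonants (> 2) → illicit
/tap/ — σ1 onset /t/, coda /p/ ok → licit
/git.bta/ — violates constraint 5: syllable 2 onset /bt/: /b/ (stop, 1) → /t/ (stop, 1) does not rise → illicit
/sjujv.smij/ — violates constraint 4: syllable 1 coda /jv/ has 2 consonants (> 1) → illicit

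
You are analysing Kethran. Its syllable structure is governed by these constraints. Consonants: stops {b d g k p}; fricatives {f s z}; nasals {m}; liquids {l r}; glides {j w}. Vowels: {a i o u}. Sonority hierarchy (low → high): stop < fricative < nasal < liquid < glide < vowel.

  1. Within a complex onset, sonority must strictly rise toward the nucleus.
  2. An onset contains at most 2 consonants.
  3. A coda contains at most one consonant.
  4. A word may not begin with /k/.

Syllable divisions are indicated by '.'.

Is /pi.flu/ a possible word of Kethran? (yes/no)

/pi.flu/ — σ1 onset /p/, coda /∅/ ok; σ2 onset /fl/ (2→4 rises), coda /∅/ ok → phonotactically legal

yes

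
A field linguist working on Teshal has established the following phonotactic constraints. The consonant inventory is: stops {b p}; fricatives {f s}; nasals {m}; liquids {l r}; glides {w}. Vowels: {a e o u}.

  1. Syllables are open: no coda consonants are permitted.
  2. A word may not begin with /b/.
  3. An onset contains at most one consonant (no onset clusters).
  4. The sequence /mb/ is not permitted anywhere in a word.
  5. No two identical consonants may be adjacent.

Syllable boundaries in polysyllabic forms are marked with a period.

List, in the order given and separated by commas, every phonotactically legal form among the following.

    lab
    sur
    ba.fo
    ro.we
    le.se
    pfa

lab — violates constraint 1: syllable 1 coda /b/ has 1 consonant (> 0) → phonotactically illegal
sur — violates constraint 1: syllable 1 coda /r/ has 1 consonant (> 0) → phonotactically illegal
ba.fo — violates constraint 2: word begins with /b/ → phonotactically illegal
ro.we — σ1 onset /r/, coda /∅/ ok; σ2 onset /w/, coda /∅/ ok → phonotactically legal
le.se — σ1 onset /l/, coda /∅/ ok; σ2 onset /s/, coda /∅/ ok → phonotactically legal
pfa — violates constraint 3: syllable 1 onset /pf/ has 2 consonants (> 1) → phonotactically illegal

ro.we, le.se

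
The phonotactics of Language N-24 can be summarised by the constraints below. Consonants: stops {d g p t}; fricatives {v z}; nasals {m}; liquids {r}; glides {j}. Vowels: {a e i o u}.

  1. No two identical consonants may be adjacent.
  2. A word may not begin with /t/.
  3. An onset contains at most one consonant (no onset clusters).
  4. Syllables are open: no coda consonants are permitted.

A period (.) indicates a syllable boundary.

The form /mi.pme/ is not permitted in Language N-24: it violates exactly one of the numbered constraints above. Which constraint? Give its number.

3

/mi.pme/: syllable 2 onset /pm/ has 2 consonants (> 1).
This is a violation of constraint 3: "An onset contains at most one consonant (no onset clusters)."
The remaining constraints (1, 2, 4) are satisfied.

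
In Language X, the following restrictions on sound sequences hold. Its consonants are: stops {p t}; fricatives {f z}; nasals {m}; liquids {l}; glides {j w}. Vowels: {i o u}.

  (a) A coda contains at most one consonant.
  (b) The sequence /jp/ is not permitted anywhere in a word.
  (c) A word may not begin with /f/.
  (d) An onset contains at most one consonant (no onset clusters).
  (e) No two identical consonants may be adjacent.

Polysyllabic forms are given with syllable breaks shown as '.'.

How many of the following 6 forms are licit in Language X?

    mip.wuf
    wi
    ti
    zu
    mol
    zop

6

mip.wuf — σ1 onset /m/, coda /p/ ok; σ2 onset /w/, coda /f/ ok → licit
wi — σ1 onset /w/, coda /∅/ ok → licit
ti — σ1 onset /t/, coda /∅/ ok → licit
zu — σ1 onset /z/, coda /∅/ ok → licit
mol — σ1 onset /m/, coda /l/ ok → licit
zop — σ1 onset /z/, coda /p/ ok → licit
Licit: mip.wuf, wi, ti, zu, mol, zop → 6.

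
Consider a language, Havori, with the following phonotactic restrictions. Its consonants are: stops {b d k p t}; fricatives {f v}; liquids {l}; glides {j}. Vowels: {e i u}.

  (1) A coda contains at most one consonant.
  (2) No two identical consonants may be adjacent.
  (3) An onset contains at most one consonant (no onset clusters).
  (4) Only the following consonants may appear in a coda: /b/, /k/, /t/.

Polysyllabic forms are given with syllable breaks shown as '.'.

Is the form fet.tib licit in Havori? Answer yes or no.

no

fet.tib — violates constraint 2: adjacent identical consonants /tt/ → illicit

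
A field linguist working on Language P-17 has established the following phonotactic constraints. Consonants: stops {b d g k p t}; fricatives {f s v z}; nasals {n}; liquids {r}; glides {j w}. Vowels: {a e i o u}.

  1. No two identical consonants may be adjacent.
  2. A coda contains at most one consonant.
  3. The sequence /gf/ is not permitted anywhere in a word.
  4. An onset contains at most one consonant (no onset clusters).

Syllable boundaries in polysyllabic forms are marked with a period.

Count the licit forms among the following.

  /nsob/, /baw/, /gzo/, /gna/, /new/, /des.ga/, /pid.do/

/nsob/ — violates constraint 4: syllable 1 onset /ns/ has 2 consonants (> 1) → illicit
/baw/ — σ1 onset /b/, coda /w/ ok → licit
/gzo/ — violates constraint 4: syllable 1 onset /gz/ has 2 consonants (> 1) → illicit
/gna/ — violates constraint 4: syllable 1 onset /gn/ has 2 consonants (> 1) → illicit
/new/ — σ1 onset /n/, coda /w/ ok → licit
/des.ga/ — σ1 onset /d/, coda /s/ ok; σ2 onset /g/, coda /∅/ ok → licit
/pid.do/ — violates constraint 1: adjacent identical consonants /dd/ → illicit
Licit: /baw/, /new/, /des.ga/ → 3.

3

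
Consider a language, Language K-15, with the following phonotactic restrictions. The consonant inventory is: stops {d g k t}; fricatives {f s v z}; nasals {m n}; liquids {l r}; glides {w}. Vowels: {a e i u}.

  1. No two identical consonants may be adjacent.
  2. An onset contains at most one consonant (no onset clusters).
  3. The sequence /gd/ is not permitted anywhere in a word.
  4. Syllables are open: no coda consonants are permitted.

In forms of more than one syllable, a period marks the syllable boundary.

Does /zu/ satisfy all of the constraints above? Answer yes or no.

yes

/zu/ — σ1 onset /z/, coda /∅/ ok → permitted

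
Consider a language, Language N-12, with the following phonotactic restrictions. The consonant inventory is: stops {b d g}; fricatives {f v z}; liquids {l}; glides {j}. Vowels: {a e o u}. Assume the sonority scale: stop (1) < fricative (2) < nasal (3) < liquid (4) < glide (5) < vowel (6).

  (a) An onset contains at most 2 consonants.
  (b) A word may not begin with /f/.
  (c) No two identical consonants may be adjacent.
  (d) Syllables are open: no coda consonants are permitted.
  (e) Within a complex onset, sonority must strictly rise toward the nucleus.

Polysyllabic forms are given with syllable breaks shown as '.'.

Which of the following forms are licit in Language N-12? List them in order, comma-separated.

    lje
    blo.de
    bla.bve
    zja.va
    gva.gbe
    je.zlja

lje — σ1 onset /lj/ (4→5 rises), coda /∅/ ok → licit
blo.de — σ1 onset /bl/ (1→4 rises), coda /∅/ ok; σ2 onset /d/, coda /∅/ ok → licit
bla.bve — σ1 onset /bl/ (1→4 rises), coda /∅/ ok; σ2 onset /bv/ (1→2 rises), coda /∅/ ok → licit
zja.va — σ1 onset /zj/ (2→5 rises), coda /∅/ ok; σ2 onset /v/, coda /∅/ ok → licit
gva.gbe — violates constraint (e): syllable 2 onset /gb/: /g/ (stop, 1) → /b/ (stop, 1) does not rise → illicit
je.zlja — violates constraint (a): syllable 2 onset /zlj/ has 3 consonants (> 2) → illicit

lje, blo.de, bla.bve, zja.va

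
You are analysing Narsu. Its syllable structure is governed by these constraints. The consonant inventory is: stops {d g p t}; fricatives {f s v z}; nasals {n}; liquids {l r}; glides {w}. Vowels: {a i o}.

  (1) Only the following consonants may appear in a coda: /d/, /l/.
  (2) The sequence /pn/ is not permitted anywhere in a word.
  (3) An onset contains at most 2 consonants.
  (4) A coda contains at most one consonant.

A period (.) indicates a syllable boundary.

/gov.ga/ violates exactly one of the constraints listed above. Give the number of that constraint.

1

/gov.ga/: syllable 1 coda contains /v/, which is not a licensed coda consonant.
This is a violation of constraint 1: "Only the following consonants may appear in a coda: /d/, /l/."
The remaining constraints (2, 3, 4) are satisfied.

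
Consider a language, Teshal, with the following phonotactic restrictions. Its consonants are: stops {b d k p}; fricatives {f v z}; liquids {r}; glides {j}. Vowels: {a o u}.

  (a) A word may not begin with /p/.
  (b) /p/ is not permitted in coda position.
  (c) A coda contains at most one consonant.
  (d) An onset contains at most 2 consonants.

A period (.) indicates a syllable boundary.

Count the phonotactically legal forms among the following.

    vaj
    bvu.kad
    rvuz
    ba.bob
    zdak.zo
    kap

5

vaj — σ1 onset /v/, coda /j/ ok → phonotactically legal
bvu.kad — σ1 onset /bv/ (2C), coda /∅/ ok; σ2 onset /k/, coda /d/ ok → phonotactically legal
rvuz — σ1 onset /rv/ (2C), coda /z/ ok → phonotactically legal
ba.bob — σ1 onset /b/, coda /∅/ ok; σ2 onset /b/, coda /b/ ok → phonotactically legal
zdak.zo — σ1 onset /zd/ (2C), coda /k/ ok; σ2 onset /z/, coda /∅/ ok → phonotactically legal
kap — violates constraint (b): syllable 1 coda contains /p/ → phonotactically illegal
Phonotactically legal: vaj, bvu.kad, rvuz, ba.bob, zdak.zo → 5.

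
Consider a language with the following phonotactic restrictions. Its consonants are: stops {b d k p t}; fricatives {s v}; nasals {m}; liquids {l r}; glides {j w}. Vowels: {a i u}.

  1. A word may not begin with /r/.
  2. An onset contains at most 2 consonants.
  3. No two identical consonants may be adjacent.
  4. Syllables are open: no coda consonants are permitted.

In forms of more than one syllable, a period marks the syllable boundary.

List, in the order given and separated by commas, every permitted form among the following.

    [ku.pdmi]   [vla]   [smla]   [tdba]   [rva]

[ku.pdmi] — violates constraint 2: syllable 2 onset /pdm/ has 3 consonants (> 2) → not permitted
[vla] — σ1 onset /vl/ (2C), coda /∅/ ok → permitted
[smla] — violates constraint 2: syllable 1 onset /sml/ has 3 consonants (> 2) → not permitted
[tdba] — violates constraint 2: syllable 1 onset /tdb/ has 3 consonants (> 2) → not permitted
[rva] — violates constraint 1: word begins with /r/ → not permitted

[vla]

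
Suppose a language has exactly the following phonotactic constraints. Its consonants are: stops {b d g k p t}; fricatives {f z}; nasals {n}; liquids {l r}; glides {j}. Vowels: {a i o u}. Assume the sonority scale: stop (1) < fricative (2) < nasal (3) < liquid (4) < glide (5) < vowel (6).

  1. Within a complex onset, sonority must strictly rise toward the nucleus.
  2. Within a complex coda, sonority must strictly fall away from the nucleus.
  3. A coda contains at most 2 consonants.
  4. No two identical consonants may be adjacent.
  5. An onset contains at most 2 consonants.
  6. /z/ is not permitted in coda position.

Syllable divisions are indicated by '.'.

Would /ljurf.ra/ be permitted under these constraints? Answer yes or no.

yes

/ljurf.ra/ — σ1 onset /lj/ (4→5 rises), coda /rf/ (4→2 falls) ok; σ2 onset /r/, coda /∅/ ok → permitted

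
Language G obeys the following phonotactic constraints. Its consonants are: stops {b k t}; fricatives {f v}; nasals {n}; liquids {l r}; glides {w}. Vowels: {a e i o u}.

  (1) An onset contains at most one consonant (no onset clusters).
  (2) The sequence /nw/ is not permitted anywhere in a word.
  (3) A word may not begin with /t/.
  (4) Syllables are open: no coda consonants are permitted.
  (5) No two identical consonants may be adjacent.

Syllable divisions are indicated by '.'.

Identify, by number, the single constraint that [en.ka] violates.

4

[en.ka]: syllable 1 coda /n/ has 1 consonant (> 0).
This is a violation of constraint 4: "Syllables are open: no coda consonants are permitted."
The remaining constraints (1, 2, 3, 5) are satisfied.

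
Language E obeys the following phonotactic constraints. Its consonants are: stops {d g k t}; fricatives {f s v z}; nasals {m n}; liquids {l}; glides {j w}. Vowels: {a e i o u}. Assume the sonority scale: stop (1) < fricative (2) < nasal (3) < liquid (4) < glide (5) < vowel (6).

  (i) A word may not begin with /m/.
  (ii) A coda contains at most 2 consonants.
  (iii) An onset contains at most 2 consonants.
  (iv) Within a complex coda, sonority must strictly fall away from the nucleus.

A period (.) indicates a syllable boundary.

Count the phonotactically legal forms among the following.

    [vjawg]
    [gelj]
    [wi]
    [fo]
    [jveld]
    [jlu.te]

[vjawg] — σ1 onset /vj/ (2C), coda /wg/ (5→1 falls) ok → phonotactically legal
[gelj] — violates constraint (iv): syllable 1 coda /lj/: /l/ (liquid, 4) → /j/ (glide, 5) does not fall → phonotactically illegal
[wi] — σ1 onset /w/, coda /∅/ ok → phonotactically legal
[fo] — σ1 onset /f/, coda /∅/ ok → phonotactically legal
[jveld] — σ1 onset /jv/ (2C), coda /ld/ (4→1 falls) ok → phonotactically legal
[jlu.te] — σ1 onset /jl/ (2C), coda /∅/ ok; σ2 onset /t/, coda /∅/ ok → phonotactically legal
Phonotactically legal: [vjawg], [wi], [fo], [jveld], [jlu.te] → 5.

5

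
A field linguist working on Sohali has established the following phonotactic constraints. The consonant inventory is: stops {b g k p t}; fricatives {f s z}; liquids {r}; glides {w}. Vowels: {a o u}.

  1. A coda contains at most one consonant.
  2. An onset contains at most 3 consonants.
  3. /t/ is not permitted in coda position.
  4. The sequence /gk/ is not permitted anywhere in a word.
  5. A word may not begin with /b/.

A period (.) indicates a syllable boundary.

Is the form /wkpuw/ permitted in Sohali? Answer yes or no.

yes

/wkpuw/ — σ1 onset /wkp/ (3C), coda /w/ ok → permitted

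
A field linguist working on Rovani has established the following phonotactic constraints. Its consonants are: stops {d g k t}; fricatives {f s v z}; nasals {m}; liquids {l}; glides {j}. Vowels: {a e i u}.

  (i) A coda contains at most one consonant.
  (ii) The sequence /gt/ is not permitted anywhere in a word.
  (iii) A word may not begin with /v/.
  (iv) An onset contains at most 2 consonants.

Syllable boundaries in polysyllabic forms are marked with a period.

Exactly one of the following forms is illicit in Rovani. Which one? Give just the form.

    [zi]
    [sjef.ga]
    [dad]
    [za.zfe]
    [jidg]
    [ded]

[jidg]

[zi] — σ1 onset /z/, coda /∅/ ok → licit
[sjef.ga] — σ1 onset /sj/ (2C), coda /f/ ok; σ2 onset /g/, coda /∅/ ok → licit
[dad] — σ1 onset /d/, coda /d/ ok → licit
[za.zfe] — σ1 onset /z/, coda /∅/ ok; σ2 onset /zf/ (2C), coda /∅/ ok → licit
[jidg] — violates constraint (i): syllable 1 coda /dg/ has 2 consonants (> 1) → illicit
[ded] — σ1 onset /d/, coda /d/ ok → licit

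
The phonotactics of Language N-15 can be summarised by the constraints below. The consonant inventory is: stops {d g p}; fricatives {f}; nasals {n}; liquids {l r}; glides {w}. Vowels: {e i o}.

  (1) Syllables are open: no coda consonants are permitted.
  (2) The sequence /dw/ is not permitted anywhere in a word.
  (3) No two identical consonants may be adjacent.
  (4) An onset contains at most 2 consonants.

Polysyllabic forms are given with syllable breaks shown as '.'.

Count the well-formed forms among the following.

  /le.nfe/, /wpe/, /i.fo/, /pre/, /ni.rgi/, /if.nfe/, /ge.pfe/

6

/le.nfe/ — σ1 onset /l/, coda /∅/ ok; σ2 onset /nf/ (2C), coda /∅/ ok → well-formed
/wpe/ — σ1 onset /wp/ (2C), coda /∅/ ok → well-formed
/i.fo/ — σ1 onset /∅/, coda /∅/ ok; σ2 onset /f/, coda /∅/ ok → well-formed
/pre/ — σ1 onset /pr/ (2C), coda /∅/ ok → well-formed
/ni.rgi/ — σ1 onset /n/, coda /∅/ ok; σ2 onset /rg/ (2C), coda /∅/ ok → well-formed
/if.nfe/ — violates constraint 1: syllable 1 coda /f/ has 1 consonant (> 0) → ill-formed
/ge.pfe/ — σ1 onset /g/, coda /∅/ ok; σ2 onset /pf/ (2C), coda /∅/ ok → well-formed
Well-formed: /le.nfe/, /wpe/, /i.fo/, /pre/, /ni.rgi/, /ge.pfe/ → 6.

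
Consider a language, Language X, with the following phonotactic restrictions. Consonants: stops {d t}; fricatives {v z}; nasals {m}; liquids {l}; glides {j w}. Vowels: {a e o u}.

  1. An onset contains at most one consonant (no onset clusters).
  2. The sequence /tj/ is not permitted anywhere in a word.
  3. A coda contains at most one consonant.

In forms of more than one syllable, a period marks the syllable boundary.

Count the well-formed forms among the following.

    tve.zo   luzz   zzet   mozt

tve.zo — violates constraint 1: syllable 1 onset /tv/ has 2 consonants (> 1) → ill-formed
luzz — violates constraint 3: syllable 1 coda /zz/ has 2 consonants (> 1) → ill-formed
zzet — violates constraint 1: syllable 1 onset /zz/ has 2 consonants (> 1) → ill-formed
mozt — violates constraint 3: syllable 1 coda /zt/ has 2 consonants (> 1) → ill-formed
No form is well-formed → 0.

0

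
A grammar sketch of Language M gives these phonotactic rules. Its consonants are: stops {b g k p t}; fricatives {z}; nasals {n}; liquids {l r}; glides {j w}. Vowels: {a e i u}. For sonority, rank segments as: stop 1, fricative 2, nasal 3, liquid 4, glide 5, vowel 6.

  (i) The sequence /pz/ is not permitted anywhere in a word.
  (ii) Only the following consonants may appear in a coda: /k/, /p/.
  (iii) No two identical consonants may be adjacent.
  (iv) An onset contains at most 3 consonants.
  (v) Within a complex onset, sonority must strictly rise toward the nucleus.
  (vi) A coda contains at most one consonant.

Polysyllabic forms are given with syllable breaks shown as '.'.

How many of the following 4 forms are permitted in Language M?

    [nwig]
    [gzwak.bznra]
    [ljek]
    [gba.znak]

1

[nwig] — violates constraint (ii): syllable 1 coda contains /g/, which is not a licensed coda consonant → not permitted
[gzwak.bznra] — violates constraint (iv): syllable 2 onset /bznr/ has 4 consonants (> 3) → not permitted
[ljek] — σ1 onset /lj/ (4→5 rises), coda /k/ ok → permitted
[gba.znak] — violates constraint (v): syllable 1 onset /gb/: /g/ (stop, 1) → /b/ (stop, 1) does not rise → not permitted
Permitted: [ljek] → 1.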